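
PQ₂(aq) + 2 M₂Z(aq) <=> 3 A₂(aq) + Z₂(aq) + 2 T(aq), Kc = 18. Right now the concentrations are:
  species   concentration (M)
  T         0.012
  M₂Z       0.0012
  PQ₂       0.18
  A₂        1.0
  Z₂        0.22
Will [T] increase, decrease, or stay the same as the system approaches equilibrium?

Qc = [A₂]³·[Z₂]·[T]² / ([PQ₂]·[M₂Z]²) = (1.0)³·(0.22)·(0.012)² / ((0.18)·(0.0012)²) = 120
Qc = 120 > Kc = 18: net reverse reaction.
T is a product, so it decreases.

decrease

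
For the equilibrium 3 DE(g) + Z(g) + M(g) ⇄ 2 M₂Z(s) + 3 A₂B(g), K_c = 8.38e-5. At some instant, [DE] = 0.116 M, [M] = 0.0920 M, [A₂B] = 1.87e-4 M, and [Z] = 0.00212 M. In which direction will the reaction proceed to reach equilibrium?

in the forward direction

(M₂Z is a pure solid — omitted from Q_c.)
Q_c = [A₂B]³ / ([DE]³·[Z]·[M]) = (1.87e-4)³ / ((0.116)³·(0.00212)·(0.0920)) = 2.15e-5
Q_c = 2.15e-5 < K_c = 8.38e-5, so the forward reaction proceeds.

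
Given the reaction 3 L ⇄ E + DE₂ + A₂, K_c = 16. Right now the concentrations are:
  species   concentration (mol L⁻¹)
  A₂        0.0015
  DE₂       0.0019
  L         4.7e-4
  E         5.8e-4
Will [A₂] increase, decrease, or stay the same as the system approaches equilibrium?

Q_c = [E]·[DE₂]·[A₂] / [L]³ = (5.8e-4)·(0.0019)·(0.0015) / (4.7e-4)³ = 16
Q_c = 16 = K_c; the system is at equilibrium.

stay the same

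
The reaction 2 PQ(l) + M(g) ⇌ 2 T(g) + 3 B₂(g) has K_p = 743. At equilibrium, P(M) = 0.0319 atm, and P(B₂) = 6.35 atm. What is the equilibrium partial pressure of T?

P(T) = 0.304 atm

(PQ is a pure liquid — omitted from K_p.)
At equilibrium, K_p = P(T)²·P(B₂)³ / P(M) = 743.
(P(T))²·(6.35)³ / (0.0319) = 743
P(T)² = 0.0926 ⇒ P(T) = 0.304 atm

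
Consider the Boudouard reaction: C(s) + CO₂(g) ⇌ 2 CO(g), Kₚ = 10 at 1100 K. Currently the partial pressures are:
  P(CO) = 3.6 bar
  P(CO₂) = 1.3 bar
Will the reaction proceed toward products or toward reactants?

no net change (already at equilibrium)

(C is a pure solid — omitted from Qₚ.)
Qₚ = P(CO)² / P(CO₂) = (3.6)² / (1.3) = 10
Qₚ = 10 = Kₚ, so the system is already at equilibrium.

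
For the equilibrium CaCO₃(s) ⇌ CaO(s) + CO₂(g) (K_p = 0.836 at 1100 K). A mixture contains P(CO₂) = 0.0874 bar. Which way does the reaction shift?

forward (toward products)

(CaCO₃, CaO are pure solids — omitted from Q_p.)
Q_p = P(CO₂) = 0.0874
Q_p = 0.0874 < K_p = 0.836, so the forward reaction proceeds.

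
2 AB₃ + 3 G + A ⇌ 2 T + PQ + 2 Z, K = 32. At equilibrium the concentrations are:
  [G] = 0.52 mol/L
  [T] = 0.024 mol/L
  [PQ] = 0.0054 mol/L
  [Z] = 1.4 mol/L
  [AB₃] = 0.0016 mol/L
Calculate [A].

[A] = 0.53 mol/L

At equilibrium, K = [T]²·[PQ]·[Z]² / ([AB₃]²·[G]³·[A]) = 32.
(0.024)²·(0.0054)·(1.4)² / ((0.0016)²·(0.52)³·([A])) = 32
[A] = 0.529 = 0.53 mol/L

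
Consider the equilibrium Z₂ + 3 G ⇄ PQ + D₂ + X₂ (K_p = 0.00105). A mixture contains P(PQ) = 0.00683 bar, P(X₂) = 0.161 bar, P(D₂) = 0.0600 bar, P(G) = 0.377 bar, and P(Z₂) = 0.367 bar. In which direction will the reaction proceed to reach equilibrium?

Q_p = P(PQ)·P(D₂)·P(X₂) / (P(Z₂)·P(G)³) = (0.00683)·(0.0600)·(0.161) / ((0.367)·(0.377)³) = 0.00336
Q_p = 0.00336 > K_p = 0.00105, so the reverse reaction proceeds.

to the left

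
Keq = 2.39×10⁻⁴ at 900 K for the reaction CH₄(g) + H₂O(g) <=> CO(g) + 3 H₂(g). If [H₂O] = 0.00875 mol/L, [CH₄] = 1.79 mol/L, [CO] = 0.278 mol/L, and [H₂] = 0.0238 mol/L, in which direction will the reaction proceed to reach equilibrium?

Q = [CO]·[H₂]³ / ([CH₄]·[H₂O]) = (0.278)·(0.0238)³ / ((1.79)·(0.00875)) = 2.39×10⁻⁴
Q = 2.39×10⁻⁴ = Keq, so the system is already at equilibrium.

neither direction; the system is at equilibrium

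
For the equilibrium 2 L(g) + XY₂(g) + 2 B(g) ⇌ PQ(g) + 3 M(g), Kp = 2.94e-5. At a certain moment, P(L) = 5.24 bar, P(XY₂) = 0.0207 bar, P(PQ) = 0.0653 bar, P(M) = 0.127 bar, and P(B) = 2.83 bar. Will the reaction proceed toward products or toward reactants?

Qp = P(PQ)·P(M)³ / (P(L)²·P(XY₂)·P(B)²) = (0.0653)·(0.127)³ / ((5.24)²·(0.0207)·(2.83)²) = 2.94e-5
Qp = 2.94e-5 = Kp, so the system is already at equilibrium.

neither direction; the system is at equilibrium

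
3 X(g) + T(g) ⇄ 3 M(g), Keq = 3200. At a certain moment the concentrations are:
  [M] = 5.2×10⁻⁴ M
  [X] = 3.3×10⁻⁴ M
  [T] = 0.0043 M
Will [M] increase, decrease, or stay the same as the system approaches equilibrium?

Q = [M]³ / ([X]³·[T]) = (5.2×10⁻⁴)³ / ((3.3×10⁻⁴)³·(0.0043)) = 910
Q = 910 < Keq = 3200: net forward reaction.
M is a product, so it increases.

increase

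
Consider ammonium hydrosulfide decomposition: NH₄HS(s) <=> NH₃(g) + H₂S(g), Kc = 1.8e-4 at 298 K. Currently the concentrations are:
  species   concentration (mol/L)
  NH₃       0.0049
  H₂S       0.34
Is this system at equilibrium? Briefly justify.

no; Q > K, reaction proceeds in reverse

(NH₄HS is a pure solid — omitted from Qc.)
Qc = [NH₃]·[H₂S] = (0.0049)·(0.34) = 0.0017
Qc = 0.0017 > Kc = 1.8e-4: net reverse reaction.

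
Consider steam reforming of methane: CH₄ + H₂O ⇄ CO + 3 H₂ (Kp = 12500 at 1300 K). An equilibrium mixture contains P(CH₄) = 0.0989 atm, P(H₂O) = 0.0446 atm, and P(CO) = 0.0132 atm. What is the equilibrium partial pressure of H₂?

At equilibrium, Kp = P(CO)·P(H₂)³ / (P(CH₄)·P(H₂O)) = 12500.
(0.0132)·(P(H₂))³ / ((0.0989)·(0.0446)) = 12500
P(H₂)³ = 4180 ⇒ P(H₂) = 16.1 atm

P(H₂) = 16.1 atm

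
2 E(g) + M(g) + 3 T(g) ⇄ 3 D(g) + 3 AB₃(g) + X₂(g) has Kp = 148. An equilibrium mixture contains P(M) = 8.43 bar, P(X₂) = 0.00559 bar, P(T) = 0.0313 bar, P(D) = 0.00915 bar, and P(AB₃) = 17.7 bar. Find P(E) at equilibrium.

P(E) = 0.0249 bar

At equilibrium, Kp = P(D)³·P(AB₃)³·P(X₂) / (P(E)²·P(M)·P(T)³) = 148.
(0.00915)³·(17.7)³·(0.00559) / ((P(E))²·(8.43)·(0.0313)³) = 148
P(E)² = 6.21e-4 ⇒ P(E) = 0.0249 bar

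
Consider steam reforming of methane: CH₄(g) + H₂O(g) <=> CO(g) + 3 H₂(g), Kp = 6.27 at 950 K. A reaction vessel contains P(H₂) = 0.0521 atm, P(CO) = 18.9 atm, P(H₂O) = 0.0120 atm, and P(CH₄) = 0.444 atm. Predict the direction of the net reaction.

in the forward direction

Qp = P(CO)·P(H₂)³ / (P(CH₄)·P(H₂O)) = (18.9)·(0.0521)³ / ((0.444)·(0.0120)) = 0.502
Qp = 0.502 < Kp = 6.27, so the forward reaction proceeds.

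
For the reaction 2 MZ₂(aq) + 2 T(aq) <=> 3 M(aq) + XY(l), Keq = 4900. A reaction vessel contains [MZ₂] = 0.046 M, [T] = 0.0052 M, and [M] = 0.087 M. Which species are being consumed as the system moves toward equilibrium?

M, XY (products)

(XY is a pure liquid — omitted from Q.)
Q = [M]³ / ([MZ₂]²·[T]²) = (0.087)³ / ((0.046)²·(0.0052)²) = 12000
Q = 12000 > Keq = 4900: net reverse reaction.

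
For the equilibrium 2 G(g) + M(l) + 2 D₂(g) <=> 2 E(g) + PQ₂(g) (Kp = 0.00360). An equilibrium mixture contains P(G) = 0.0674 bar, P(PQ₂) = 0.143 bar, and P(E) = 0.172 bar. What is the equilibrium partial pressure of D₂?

P(D₂) = 16.1 bar

(M is a pure liquid — omitted from Kp.)
At equilibrium, Kp = P(E)²·P(PQ₂) / (P(G)²·P(D₂)²) = 0.00360.
(0.172)²·(0.143) / ((0.0674)²·(P(D₂))²) = 0.00360
P(D₂)² = 259 ⇒ P(D₂) = 16.1 bar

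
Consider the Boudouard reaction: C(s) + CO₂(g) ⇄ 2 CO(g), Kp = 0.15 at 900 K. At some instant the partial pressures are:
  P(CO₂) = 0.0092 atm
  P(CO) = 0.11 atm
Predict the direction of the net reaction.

(C is a pure solid — omitted from Qp.)
Qp = P(CO)² / P(CO₂) = (0.11)² / (0.0092) = 1.3
Qp = 1.3 > Kp = 0.15, so the reverse reaction proceeds.

in the reverse direction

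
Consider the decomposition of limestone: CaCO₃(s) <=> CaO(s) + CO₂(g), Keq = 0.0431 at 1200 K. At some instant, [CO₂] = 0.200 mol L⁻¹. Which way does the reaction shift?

(CaCO₃, CaO are pure solids — omitted from Q.)
Q = [CO₂] = 0.200
Q = 0.200 > Keq = 0.0431, so the reverse reaction proceeds.

to the left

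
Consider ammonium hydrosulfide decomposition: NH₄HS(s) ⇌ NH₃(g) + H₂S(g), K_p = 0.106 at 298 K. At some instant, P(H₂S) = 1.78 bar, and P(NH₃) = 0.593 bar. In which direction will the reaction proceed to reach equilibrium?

(NH₄HS is a pure solid — omitted from Q_p.)
Q_p = P(NH₃)·P(H₂S) = (0.593)·(1.78) = 1.06
Q_p = 1.06 > K_p = 0.106, so the reverse reaction proceeds.

reverse (toward reactants)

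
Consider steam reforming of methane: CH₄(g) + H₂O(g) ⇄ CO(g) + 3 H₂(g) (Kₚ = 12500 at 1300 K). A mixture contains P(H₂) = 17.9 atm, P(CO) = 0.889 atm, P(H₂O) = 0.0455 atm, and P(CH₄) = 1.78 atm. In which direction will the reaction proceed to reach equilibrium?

Qₚ = P(CO)·P(H₂)³ / (P(CH₄)·P(H₂O)) = (0.889)·(17.9)³ / ((1.78)·(0.0455)) = 63000
Qₚ = 63000 > Kₚ = 12500, so the reverse reaction proceeds.

in the reverse direction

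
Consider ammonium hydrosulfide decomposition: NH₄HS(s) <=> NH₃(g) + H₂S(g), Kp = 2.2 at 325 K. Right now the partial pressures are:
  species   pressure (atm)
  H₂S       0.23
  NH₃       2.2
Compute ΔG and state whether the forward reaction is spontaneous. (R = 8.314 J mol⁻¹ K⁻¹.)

(NH₄HS is a pure solid — omitted from Qp.)
Qp = P(NH₃)·P(H₂S) = (2.2)·(0.23) = 0.506
ΔG = RT ln(Qp/Kp) = (8.314 J mol⁻¹ K⁻¹)(325 K) × ln(0.506/2.2)
   = (2.702 kJ/mol)(-1.470) = -3.97 kJ/mol
ΔG < 0, so the forward reaction is spontaneous (proceeds forward).

ΔG = -3.97 kJ/mol; the forward reaction is spontaneous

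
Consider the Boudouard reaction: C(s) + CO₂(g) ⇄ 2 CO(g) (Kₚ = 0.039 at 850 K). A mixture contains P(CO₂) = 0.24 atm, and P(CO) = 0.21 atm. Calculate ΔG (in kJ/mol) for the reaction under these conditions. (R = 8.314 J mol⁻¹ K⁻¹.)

(C is a pure solid — omitted from Qₚ.)
Qₚ = P(CO)² / P(CO₂) = (0.21)² / (0.24) = 0.184
ΔG = RT ln(Qₚ/Kₚ) = (8.314 J mol⁻¹ K⁻¹)(850 K) × ln(0.184/0.039)
   = (7.067 kJ/mol)(1.551) = 11.0 kJ/mol
ΔG > 0, so the forward reaction is non-spontaneous (proceeds in reverse).

ΔG = 11.0 kJ/mol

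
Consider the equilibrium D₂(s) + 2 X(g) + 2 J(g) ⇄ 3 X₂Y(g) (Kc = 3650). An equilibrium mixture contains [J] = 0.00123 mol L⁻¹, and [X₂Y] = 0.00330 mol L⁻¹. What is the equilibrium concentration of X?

[X] = 0.00255 mol L⁻¹

(D₂ is a pure solid — omitted from Kc.)
At equilibrium, Kc = [X₂Y]³ / ([X]²·[J]²) = 3650.
(0.00330)³ / (([X])²·(0.00123)²) = 3650
[X]² = 6.51e-6 ⇒ [X] = 0.00255 mol L⁻¹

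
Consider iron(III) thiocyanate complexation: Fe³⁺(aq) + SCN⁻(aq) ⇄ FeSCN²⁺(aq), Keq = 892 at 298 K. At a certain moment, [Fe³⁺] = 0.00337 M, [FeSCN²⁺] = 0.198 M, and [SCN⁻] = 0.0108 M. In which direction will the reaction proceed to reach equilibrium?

to the left

Q = [FeSCN²⁺] / ([Fe³⁺]·[SCN⁻]) = (0.198) / ((0.00337)·(0.0108)) = 5440
Q = 5440 > Keq = 892, so the reverse reaction proceeds.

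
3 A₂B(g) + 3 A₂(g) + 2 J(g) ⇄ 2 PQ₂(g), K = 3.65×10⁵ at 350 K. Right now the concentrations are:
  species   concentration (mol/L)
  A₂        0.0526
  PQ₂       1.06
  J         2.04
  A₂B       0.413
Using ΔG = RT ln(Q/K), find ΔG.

Q = [PQ₂]² / ([A₂B]³·[A₂]³·[J]²) = (1.06)² / ((0.413)³·(0.0526)³·(2.04)²) = 26300
ΔG = RT ln(Q/K) = (8.314 J mol⁻¹ K⁻¹)(350 K) × ln(26300/3.65×10⁵)
   = (2.910 kJ/mol)(-2.630) = -7.65 kJ/mol
ΔG < 0, so the forward reaction is spontaneous (proceeds forward).

ΔG = -7.65 kJ/mol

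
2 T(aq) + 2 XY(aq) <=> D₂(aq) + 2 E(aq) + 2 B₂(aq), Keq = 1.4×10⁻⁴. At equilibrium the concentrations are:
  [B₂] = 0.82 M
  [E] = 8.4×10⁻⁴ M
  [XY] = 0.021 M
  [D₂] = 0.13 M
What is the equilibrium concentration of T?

At equilibrium, Keq = [D₂]·[E]²·[B₂]² / ([T]²·[XY]²) = 1.4×10⁻⁴.
(0.13)·(8.4×10⁻⁴)²·(0.82)² / (([T])²·(0.021)²) = 1.4×10⁻⁴
[T]² = 0.999 ⇒ [T] = 1.0 M

[T] = 1.0 M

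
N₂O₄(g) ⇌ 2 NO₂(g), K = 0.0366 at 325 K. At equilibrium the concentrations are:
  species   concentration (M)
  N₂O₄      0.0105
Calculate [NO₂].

At equilibrium, K = [NO₂]² / [N₂O₄] = 0.0366.
([NO₂])² / (0.0105) = 0.0366
[NO₂]² = 3.84×10⁻⁴ ⇒ [NO₂] = 0.0196 M

[NO₂] = 0.0196 M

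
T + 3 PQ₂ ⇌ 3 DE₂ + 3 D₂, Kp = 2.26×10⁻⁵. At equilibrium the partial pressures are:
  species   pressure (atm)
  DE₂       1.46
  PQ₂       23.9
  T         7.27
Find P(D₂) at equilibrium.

At equilibrium, Kp = P(DE₂)³·P(D₂)³ / (P(T)·P(PQ₂)³) = 2.26×10⁻⁵.
(1.46)³·(P(D₂))³ / ((7.27)·(23.9)³) = 2.26×10⁻⁵
P(D₂)³ = 0.721 ⇒ P(D₂) = 0.897 atm

P(D₂) = 0.897 atm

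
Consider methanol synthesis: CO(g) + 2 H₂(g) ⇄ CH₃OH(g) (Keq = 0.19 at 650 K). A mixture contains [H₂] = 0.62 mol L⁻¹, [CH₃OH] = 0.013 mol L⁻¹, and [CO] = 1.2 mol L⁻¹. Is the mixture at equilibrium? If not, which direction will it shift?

no; Q < K, reaction proceeds forward

Q = [CH₃OH] / ([CO]·[H₂]²) = (0.013) / ((1.2)·(0.62)²) = 0.028
Q = 0.028 < Keq = 0.19: net forward reaction.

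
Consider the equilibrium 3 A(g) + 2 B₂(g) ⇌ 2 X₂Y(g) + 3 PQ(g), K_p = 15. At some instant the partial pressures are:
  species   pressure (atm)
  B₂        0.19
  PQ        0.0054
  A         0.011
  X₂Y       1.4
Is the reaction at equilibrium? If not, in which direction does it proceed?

Q_p = P(X₂Y)²·P(PQ)³ / (P(A)³·P(B₂)²) = (1.4)²·(0.0054)³ / ((0.011)³·(0.19)²) = 6.4
Q_p = 6.4 < K_p = 15, so the forward reaction proceeds.

toward products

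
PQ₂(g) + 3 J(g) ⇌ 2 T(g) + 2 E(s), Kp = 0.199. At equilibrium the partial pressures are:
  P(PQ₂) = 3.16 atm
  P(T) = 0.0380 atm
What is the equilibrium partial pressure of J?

P(J) = 0.132 atm

(E is a pure solid — omitted from Kp.)
At equilibrium, Kp = P(T)² / (P(PQ₂)·P(J)³) = 0.199.
(0.0380)² / ((3.16)·(P(J))³) = 0.199
P(J)³ = 0.00230 ⇒ P(J) = 0.132 atm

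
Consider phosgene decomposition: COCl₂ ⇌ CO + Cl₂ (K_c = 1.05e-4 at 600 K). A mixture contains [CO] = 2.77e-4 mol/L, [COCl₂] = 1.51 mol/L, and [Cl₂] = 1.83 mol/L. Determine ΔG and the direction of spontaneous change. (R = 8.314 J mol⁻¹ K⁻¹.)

Q_c = [CO]·[Cl₂] / [COCl₂] = (2.77e-4)·(1.83) / (1.51) = 3.36e-4
ΔG = RT ln(Q_c/K_c) = (8.314 J mol⁻¹ K⁻¹)(600 K) × ln(3.36e-4/1.05e-4)
   = (4.988 kJ/mol)(1.163) = 5.80 kJ/mol
ΔG > 0, so the forward reaction is non-spontaneous (proceeds in reverse).

ΔG = 5.80 kJ/mol; the forward reaction is non-spontaneous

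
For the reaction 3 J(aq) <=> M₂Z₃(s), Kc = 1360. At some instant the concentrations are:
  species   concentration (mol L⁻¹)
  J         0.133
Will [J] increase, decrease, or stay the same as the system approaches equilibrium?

decrease

(M₂Z₃ is a pure solid — omitted from Qc.)
Qc = 1 / [J]³ = 1 / (0.133)³ = 425
Qc = 425 < Kc = 1360: net forward reaction.
J is a reactant, so it decreases.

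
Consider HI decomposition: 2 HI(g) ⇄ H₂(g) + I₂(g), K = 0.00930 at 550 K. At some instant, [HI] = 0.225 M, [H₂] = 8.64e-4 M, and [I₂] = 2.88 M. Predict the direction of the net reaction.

Q = [H₂]·[I₂] / [HI]² = (8.64e-4)·(2.88) / (0.225)² = 0.0492
Q = 0.0492 > K = 0.00930, so the reverse reaction proceeds.

in the reverse direction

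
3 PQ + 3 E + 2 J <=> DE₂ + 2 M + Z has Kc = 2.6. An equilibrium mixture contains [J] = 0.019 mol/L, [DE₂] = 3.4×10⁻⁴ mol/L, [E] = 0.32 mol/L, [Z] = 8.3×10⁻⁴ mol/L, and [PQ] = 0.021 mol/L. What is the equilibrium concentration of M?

At equilibrium, Kc = [DE₂]·[M]²·[Z] / ([PQ]³·[E]³·[J]²) = 2.6.
(3.4×10⁻⁴)·([M])²·(8.3×10⁻⁴) / ((0.021)³·(0.32)³·(0.019)²) = 2.6
[M]² = 0.00101 ⇒ [M] = 0.032 mol/L

[M] = 0.032 mol/L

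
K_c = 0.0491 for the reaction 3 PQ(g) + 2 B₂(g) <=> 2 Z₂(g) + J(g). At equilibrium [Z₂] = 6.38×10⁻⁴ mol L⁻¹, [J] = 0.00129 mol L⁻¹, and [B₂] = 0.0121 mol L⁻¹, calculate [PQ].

At equilibrium, K_c = [Z₂]²·[J] / ([PQ]³·[B₂]²) = 0.0491.
(6.38×10⁻⁴)²·(0.00129) / (([PQ])³·(0.0121)²) = 0.0491
[PQ]³ = 7.30×10⁻⁵ ⇒ [PQ] = 0.0418 mol L⁻¹

[PQ] = 0.0418 mol L⁻¹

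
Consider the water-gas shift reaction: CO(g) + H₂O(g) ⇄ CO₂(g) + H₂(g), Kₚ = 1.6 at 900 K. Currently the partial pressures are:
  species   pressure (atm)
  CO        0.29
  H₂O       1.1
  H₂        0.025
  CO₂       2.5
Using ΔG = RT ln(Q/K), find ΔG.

ΔG = -15.7 kJ/mol

Qₚ = P(CO₂)·P(H₂) / (P(CO)·P(H₂O)) = (2.5)·(0.025) / ((0.29)·(1.1)) = 0.196
ΔG = RT ln(Qₚ/Kₚ) = (8.314 J mol⁻¹ K⁻¹)(900 K) × ln(0.196/1.6)
   = (7.483 kJ/mol)(-2.100) = -15.7 kJ/mol
ΔG < 0, so the forward reaction is spontaneous (proceeds forward).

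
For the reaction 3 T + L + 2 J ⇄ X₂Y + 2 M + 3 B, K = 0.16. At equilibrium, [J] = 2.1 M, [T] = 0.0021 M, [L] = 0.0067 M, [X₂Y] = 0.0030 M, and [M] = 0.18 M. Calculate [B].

At equilibrium, K = [X₂Y]·[M]²·[B]³ / ([T]³·[L]·[J]²) = 0.16.
(0.0030)·(0.18)²·([B])³ / ((0.0021)³·(0.0067)·(2.1)²) = 0.16
[B]³ = 4.50×10⁻⁷ ⇒ [B] = 0.0077 M

[B] = 0.0077 M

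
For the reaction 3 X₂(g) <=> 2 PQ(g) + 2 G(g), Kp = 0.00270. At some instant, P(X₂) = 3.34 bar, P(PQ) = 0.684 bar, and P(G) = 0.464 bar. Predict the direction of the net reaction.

at equilibrium

Qp = P(PQ)²·P(G)² / P(X₂)³ = (0.684)²·(0.464)² / (3.34)³ = 0.00270
Qp = 0.00270 = Kp, so the system is already at equilibrium.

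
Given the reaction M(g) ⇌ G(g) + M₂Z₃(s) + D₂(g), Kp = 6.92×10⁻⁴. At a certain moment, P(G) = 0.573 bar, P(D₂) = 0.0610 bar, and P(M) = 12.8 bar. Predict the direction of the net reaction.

toward reactants

(M₂Z₃ is a pure solid — omitted from Qp.)
Qp = P(G)·P(D₂) / P(M) = (0.573)·(0.0610) / (12.8) = 0.00273
Qp = 0.00273 > Kp = 6.92×10⁻⁴, so the reverse reaction proceeds.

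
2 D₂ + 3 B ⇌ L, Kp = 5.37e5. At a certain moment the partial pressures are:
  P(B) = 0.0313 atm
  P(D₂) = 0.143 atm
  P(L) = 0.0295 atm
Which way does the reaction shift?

forward (toward products)

Qp = P(L) / (P(D₂)²·P(B)³) = (0.0295) / ((0.143)²·(0.0313)³) = 47000
Qp = 47000 < Kp = 5.37e5, so the forward reaction proceeds.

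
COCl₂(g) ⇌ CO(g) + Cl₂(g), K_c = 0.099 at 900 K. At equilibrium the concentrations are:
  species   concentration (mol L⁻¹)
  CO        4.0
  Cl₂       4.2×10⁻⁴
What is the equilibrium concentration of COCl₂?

At equilibrium, K_c = [CO]·[Cl₂] / [COCl₂] = 0.099.
(4.0)·(4.2×10⁻⁴) / ([COCl₂]) = 0.099
[COCl₂] = 0.0170 = 0.017 mol L⁻¹

[COCl₂] = 0.017 mol L⁻¹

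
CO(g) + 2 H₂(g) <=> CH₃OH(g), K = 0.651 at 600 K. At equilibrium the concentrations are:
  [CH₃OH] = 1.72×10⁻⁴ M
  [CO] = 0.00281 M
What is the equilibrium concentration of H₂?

[H₂] = 0.307 M

At equilibrium, K = [CH₃OH] / ([CO]·[H₂]²) = 0.651.
(1.72×10⁻⁴) / ((0.00281)·([H₂])²) = 0.651
[H₂]² = 0.0940 ⇒ [H₂] = 0.307 M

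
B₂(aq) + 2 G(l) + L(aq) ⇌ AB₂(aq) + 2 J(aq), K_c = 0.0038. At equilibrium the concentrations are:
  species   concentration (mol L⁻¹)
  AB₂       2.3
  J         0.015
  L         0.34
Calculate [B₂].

[B₂] = 0.40 mol L⁻¹

(G is a pure liquid — omitted from K_c.)
At equilibrium, K_c = [AB₂]·[J]² / ([B₂]·[L]) = 0.0038.
(2.3)·(0.015)² / (([B₂])·(0.34)) = 0.0038
[B₂] = 0.401 = 0.40 mol L⁻¹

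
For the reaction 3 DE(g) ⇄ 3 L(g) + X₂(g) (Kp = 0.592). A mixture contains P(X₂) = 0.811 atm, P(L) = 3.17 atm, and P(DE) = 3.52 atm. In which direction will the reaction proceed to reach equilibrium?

no net change (already at equilibrium)

Qp = P(L)³·P(X₂) / P(DE)³ = (3.17)³·(0.811) / (3.52)³ = 0.592
Qp = 0.592 = Kp, so the system is already at equilibrium.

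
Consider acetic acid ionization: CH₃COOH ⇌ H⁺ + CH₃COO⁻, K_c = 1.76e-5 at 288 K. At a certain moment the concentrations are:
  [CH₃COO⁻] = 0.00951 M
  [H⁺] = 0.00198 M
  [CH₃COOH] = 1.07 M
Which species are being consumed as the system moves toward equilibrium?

none (at equilibrium)

Q_c = [H⁺]·[CH₃COO⁻] / [CH₃COOH] = (0.00198)·(0.00951) / (1.07) = 1.76e-5
Q_c = 1.76e-5 = K_c; the system is at equilibrium.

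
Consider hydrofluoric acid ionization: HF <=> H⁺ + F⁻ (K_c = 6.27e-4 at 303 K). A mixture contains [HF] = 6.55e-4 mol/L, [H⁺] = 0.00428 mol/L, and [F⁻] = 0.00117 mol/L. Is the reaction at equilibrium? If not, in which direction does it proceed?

Q_c = [H⁺]·[F⁻] / [HF] = (0.00428)·(0.00117) / (6.55e-4) = 0.00765
Q_c = 0.00765 > K_c = 6.27e-4, so the reverse reaction proceeds.

to the left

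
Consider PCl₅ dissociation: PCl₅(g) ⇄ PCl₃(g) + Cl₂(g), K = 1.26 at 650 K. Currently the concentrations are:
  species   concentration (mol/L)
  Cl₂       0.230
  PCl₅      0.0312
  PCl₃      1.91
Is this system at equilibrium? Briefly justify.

no; Q > K, reaction proceeds in reverse

Q = [PCl₃]·[Cl₂] / [PCl₅] = (1.91)·(0.230) / (0.0312) = 14.1
Q = 14.1 > K = 1.26: net reverse reaction.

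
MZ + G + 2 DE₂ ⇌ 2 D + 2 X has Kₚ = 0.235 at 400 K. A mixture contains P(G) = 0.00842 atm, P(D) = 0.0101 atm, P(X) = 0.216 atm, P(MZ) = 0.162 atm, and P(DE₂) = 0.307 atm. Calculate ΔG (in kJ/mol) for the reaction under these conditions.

Qₚ = P(D)²·P(X)² / (P(MZ)·P(G)·P(DE₂)²) = (0.0101)²·(0.216)² / ((0.162)·(0.00842)·(0.307)²) = 0.0370
ΔG = RT ln(Qₚ/Kₚ) = (8.314 J mol⁻¹ K⁻¹)(400 K) × ln(0.0370/0.235)
   = (3.326 kJ/mol)(-1.849) = -6.15 kJ/mol
ΔG < 0, so the forward reaction is spontaneous (proceeds forward).

ΔG = -6.15 kJ/mol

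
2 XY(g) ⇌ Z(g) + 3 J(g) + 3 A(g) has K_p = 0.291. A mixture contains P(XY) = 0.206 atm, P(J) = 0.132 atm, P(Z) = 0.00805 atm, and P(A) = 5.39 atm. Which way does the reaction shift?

in the forward direction

Q_p = P(Z)·P(J)³·P(A)³ / P(XY)² = (0.00805)·(0.132)³·(5.39)³ / (0.206)² = 0.0683
Q_p = 0.0683 < K_p = 0.291, so the forward reaction proceeds.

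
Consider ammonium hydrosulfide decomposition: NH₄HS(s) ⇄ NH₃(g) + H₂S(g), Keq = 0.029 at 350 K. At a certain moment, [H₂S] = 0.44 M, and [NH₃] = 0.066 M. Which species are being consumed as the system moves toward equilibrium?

(NH₄HS is a pure solid — omitted from Q.)
Q = [NH₃]·[H₂S] = (0.066)·(0.44) = 0.029
Q = 0.029 = Keq; the system is at equilibrium.

none (at equilibrium)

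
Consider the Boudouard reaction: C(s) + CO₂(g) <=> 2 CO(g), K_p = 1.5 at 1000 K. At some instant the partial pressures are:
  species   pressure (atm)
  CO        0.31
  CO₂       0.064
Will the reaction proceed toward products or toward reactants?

(C is a pure solid — omitted from Q_p.)
Q_p = P(CO)² / P(CO₂) = (0.31)² / (0.064) = 1.5
Q_p = 1.5 = K_p, so the system is already at equilibrium.

no net change (already at equilibrium)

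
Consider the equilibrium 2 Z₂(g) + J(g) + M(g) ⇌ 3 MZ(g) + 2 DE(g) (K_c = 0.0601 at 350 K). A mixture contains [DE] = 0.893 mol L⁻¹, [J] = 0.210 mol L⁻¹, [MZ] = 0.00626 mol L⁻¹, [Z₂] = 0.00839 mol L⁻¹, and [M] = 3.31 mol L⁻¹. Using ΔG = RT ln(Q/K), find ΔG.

ΔG = -7.89 kJ/mol

Q_c = [MZ]³·[DE]² / ([Z₂]²·[J]·[M]) = (0.00626)³·(0.893)² / ((0.00839)²·(0.210)·(3.31)) = 0.00400
ΔG = RT ln(Q_c/K_c) = (8.314 J mol⁻¹ K⁻¹)(350 K) × ln(0.00400/0.0601)
   = (2.910 kJ/mol)(-2.710) = -7.89 kJ/mol
ΔG < 0, so the forward reaction is spontaneous (proceeds forward).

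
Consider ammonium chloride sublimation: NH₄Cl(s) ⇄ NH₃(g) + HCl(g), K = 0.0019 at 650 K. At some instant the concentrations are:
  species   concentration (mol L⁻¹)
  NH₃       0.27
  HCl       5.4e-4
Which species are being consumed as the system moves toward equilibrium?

NH₄Cl (reactants)

(NH₄Cl is a pure solid — omitted from Q.)
Q = [NH₃]·[HCl] = (0.27)·(5.4e-4) = 1.5e-4
Q = 1.5e-4 < K = 0.0019: net forward reaction.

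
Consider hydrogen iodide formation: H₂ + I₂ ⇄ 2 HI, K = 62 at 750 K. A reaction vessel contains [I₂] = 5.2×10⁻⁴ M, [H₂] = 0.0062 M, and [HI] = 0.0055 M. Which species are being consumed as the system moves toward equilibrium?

Q = [HI]² / ([H₂]·[I₂]) = (0.0055)² / ((0.0062)·(5.2×10⁻⁴)) = 9.4
Q = 9.4 < K = 62: net forward reaction.

H₂, I₂ (reactants)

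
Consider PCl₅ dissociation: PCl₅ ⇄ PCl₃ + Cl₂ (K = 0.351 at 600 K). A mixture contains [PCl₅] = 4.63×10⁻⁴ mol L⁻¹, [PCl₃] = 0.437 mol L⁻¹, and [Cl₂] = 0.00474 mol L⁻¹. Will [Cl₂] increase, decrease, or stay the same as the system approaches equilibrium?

Q = [PCl₃]·[Cl₂] / [PCl₅] = (0.437)·(0.00474) / (4.63×10⁻⁴) = 4.47
Q = 4.47 > K = 0.351: net reverse reaction.
Cl₂ is a product, so it decreases.

decrease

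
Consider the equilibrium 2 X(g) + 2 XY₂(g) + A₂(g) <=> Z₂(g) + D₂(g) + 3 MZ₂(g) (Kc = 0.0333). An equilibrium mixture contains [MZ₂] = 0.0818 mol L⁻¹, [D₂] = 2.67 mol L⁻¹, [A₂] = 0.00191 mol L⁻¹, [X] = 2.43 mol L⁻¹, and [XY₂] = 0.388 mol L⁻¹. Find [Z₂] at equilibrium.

At equilibrium, Kc = [Z₂]·[D₂]·[MZ₂]³ / ([X]²·[XY₂]²·[A₂]) = 0.0333.
([Z₂])·(2.67)·(0.0818)³ / ((2.43)²·(0.388)²·(0.00191)) = 0.0333
[Z₂] = 0.0387 mol L⁻¹

[Z₂] = 0.0387 mol L⁻¹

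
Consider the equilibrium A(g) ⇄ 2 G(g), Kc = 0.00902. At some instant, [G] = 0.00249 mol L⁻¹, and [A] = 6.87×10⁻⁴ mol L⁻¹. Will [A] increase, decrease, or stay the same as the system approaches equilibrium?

Qc = [G]² / [A] = (0.00249)² / (6.87×10⁻⁴) = 0.00902
Qc = 0.00902 = Kc; the system is at equilibrium.

stay the same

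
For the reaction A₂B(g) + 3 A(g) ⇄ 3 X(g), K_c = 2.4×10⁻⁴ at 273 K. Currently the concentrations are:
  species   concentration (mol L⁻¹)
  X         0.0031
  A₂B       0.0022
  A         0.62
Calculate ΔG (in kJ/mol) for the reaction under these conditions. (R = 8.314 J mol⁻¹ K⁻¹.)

ΔG = -3.27 kJ/mol

Q_c = [X]³ / ([A₂B]·[A]³) = (0.0031)³ / ((0.0022)·(0.62)³) = 5.68×10⁻⁵
ΔG = RT ln(Q_c/K_c) = (8.314 J mol⁻¹ K⁻¹)(273 K) × ln(5.68×10⁻⁵/2.4×10⁻⁴)
   = (2.270 kJ/mol)(-1.441) = -3.27 kJ/mol
ΔG < 0, so the forward reaction is spontaneous (proceeds forward).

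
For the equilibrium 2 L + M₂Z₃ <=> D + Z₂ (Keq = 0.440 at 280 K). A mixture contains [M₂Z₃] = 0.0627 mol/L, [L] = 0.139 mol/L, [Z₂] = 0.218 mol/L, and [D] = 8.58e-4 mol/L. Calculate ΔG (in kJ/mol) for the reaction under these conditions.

Q = [D]·[Z₂] / ([L]²·[M₂Z₃]) = (8.58e-4)·(0.218) / ((0.139)²·(0.0627)) = 0.154
ΔG = RT ln(Q/Keq) = (8.314 J mol⁻¹ K⁻¹)(280 K) × ln(0.154/0.440)
   = (2.328 kJ/mol)(-1.050) = -2.44 kJ/mol
ΔG < 0, so the forward reaction is spontaneous (proceeds forward).

ΔG = -2.44 kJ/mol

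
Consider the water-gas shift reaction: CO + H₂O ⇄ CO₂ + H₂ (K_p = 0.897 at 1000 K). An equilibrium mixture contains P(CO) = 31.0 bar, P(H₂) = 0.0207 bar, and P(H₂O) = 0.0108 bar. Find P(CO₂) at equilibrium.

P(CO₂) = 14.5 bar

At equilibrium, K_p = P(CO₂)·P(H₂) / (P(CO)·P(H₂O)) = 0.897.
(P(CO₂))·(0.0207) / ((31.0)·(0.0108)) = 0.897
P(CO₂) = 14.5 bar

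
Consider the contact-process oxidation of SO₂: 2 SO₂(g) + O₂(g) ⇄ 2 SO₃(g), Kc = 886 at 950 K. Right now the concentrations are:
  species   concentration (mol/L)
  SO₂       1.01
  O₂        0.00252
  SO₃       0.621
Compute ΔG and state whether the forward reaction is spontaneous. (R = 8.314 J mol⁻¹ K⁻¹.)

ΔG = -14.0 kJ/mol; the forward reaction is spontaneous

Qc = [SO₃]² / ([SO₂]²·[O₂]) = (0.621)² / ((1.01)²·(0.00252)) = 150
ΔG = RT ln(Qc/Kc) = (8.314 J mol⁻¹ K⁻¹)(950 K) × ln(150/886)
   = (7.898 kJ/mol)(-1.776) = -14.0 kJ/mol
ΔG < 0, so the forward reaction is spontaneous (proceeds forward).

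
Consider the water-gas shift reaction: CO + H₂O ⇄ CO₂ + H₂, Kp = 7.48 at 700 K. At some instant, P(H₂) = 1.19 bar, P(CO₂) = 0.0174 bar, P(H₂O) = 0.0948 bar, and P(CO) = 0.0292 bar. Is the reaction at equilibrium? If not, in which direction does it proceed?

Qp = P(CO₂)·P(H₂) / (P(CO)·P(H₂O)) = (0.0174)·(1.19) / ((0.0292)·(0.0948)) = 7.48
Qp = 7.48 = Kp, so the system is already at equilibrium.

at equilibrium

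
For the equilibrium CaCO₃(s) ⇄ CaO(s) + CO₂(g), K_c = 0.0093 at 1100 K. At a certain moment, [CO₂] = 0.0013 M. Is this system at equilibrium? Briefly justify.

(CaCO₃, CaO are pure solids — omitted from Q_c.)
Q_c = [CO₂] = 0.0013
Q_c = 0.0013 < K_c = 0.0093: net forward reaction.

no; Q < K, reaction proceeds forward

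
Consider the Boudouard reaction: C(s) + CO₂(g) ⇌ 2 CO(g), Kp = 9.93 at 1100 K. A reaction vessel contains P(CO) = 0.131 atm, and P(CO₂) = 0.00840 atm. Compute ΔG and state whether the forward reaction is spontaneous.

ΔG = -14.5 kJ/mol; the forward reaction is spontaneous

(C is a pure solid — omitted from Qp.)
Qp = P(CO)² / P(CO₂) = (0.131)² / (0.00840) = 2.04
ΔG = RT ln(Qp/Kp) = (8.314 J mol⁻¹ K⁻¹)(1100 K) × ln(2.04/9.93)
   = (9.145 kJ/mol)(-1.583) = -14.5 kJ/mol
ΔG < 0, so the forward reaction is spontaneous (proceeds forward).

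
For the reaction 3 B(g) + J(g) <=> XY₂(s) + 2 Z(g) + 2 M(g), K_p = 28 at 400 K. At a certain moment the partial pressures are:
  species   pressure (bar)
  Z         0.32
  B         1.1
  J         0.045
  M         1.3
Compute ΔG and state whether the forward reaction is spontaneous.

ΔG = -7.55 kJ/mol; the forward reaction is spontaneous

(XY₂ is a pure solid — omitted from Q_p.)
Q_p = P(Z)²·P(M)² / (P(B)³·P(J)) = (0.32)²·(1.3)² / ((1.1)³·(0.045)) = 2.89
ΔG = RT ln(Q_p/K_p) = (8.314 J mol⁻¹ K⁻¹)(400 K) × ln(2.89/28)
   = (3.326 kJ/mol)(-2.271) = -7.55 kJ/mol
ΔG < 0, so the forward reaction is spontaneous (proceeds forward).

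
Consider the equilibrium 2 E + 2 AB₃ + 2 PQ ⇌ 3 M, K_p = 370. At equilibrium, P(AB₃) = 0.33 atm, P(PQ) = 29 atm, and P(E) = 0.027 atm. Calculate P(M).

P(M) = 2.9 atm

At equilibrium, K_p = P(M)³ / (P(E)²·P(AB₃)²·P(PQ)²) = 370.
(P(M))³ / ((0.027)²·(0.33)²·(29)²) = 370
P(M)³ = 24.7 ⇒ P(M) = 2.9 atm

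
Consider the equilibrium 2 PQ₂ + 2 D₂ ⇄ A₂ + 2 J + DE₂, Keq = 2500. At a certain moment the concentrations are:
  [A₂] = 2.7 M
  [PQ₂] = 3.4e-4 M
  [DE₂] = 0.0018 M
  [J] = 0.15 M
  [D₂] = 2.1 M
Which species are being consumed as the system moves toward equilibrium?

PQ₂, D₂ (reactants)

Q = [A₂]·[J]²·[DE₂] / ([PQ₂]²·[D₂]²) = (2.7)·(0.15)²·(0.0018) / ((3.4e-4)²·(2.1)²) = 210
Q = 210 < Keq = 2500: net forward reaction.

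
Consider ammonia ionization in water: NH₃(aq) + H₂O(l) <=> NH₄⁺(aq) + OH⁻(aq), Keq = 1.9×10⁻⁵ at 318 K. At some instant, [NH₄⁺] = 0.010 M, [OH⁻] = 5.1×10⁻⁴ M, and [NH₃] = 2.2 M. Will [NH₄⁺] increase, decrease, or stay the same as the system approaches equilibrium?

(H₂O is a pure liquid — omitted from Q.)
Q = [NH₄⁺]·[OH⁻] / [NH₃] = (0.010)·(5.1×10⁻⁴) / (2.2) = 2.3×10⁻⁶
Q = 2.3×10⁻⁶ < Keq = 1.9×10⁻⁵: net forward reaction.
NH₄⁺ is a product, so it increases.

increase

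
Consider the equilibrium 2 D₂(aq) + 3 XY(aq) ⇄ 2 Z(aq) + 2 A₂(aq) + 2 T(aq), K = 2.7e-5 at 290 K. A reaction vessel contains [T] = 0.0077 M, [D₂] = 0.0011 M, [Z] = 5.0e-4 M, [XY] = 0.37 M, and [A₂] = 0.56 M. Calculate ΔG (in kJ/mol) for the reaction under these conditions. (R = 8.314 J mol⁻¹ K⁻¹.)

ΔG = 2.49 kJ/mol

Q = [Z]²·[A₂]²·[T]² / ([D₂]²·[XY]³) = (5.0e-4)²·(0.56)²·(0.0077)² / ((0.0011)²·(0.37)³) = 7.58e-5
ΔG = RT ln(Q/K) = (8.314 J mol⁻¹ K⁻¹)(290 K) × ln(7.58e-5/2.7e-5)
   = (2.411 kJ/mol)(1.032) = 2.49 kJ/mol
ΔG > 0, so the forward reaction is non-spontaneous (proceeds in reverse).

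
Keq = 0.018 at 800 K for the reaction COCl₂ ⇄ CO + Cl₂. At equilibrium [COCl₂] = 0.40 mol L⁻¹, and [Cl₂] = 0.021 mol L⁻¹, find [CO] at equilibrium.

At equilibrium, Keq = [CO]·[Cl₂] / [COCl₂] = 0.018.
([CO])·(0.021) / (0.40) = 0.018
[CO] = 0.343 = 0.34 mol L⁻¹

[CO] = 0.34 mol L⁻¹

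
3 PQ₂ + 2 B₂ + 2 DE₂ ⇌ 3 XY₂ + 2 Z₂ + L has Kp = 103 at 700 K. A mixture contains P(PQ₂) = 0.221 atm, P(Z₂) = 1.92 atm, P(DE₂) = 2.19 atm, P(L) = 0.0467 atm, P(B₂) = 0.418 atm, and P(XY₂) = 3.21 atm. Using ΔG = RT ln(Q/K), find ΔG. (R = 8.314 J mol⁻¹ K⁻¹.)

Qp = P(XY₂)³·P(Z₂)²·P(L) / (P(PQ₂)³·P(B₂)²·P(DE₂)²) = (3.21)³·(1.92)²·(0.0467) / ((0.221)³·(0.418)²·(2.19)²) = 630
ΔG = RT ln(Qp/Kp) = (8.314 J mol⁻¹ K⁻¹)(700 K) × ln(630/103)
   = (5.820 kJ/mol)(1.811) = 10.5 kJ/mol
ΔG > 0, so the forward reaction is non-spontaneous (proceeds in reverse).

ΔG = 10.5 kJ/mol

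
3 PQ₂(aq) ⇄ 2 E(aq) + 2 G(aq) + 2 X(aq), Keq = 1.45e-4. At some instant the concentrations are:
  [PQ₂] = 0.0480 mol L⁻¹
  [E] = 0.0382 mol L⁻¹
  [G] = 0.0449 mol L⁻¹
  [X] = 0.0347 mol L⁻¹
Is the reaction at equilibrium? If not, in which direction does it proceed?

forward (toward products)

Q = [E]²·[G]²·[X]² / [PQ₂]³ = (0.0382)²·(0.0449)²·(0.0347)² / (0.0480)³ = 3.20e-5
Q = 3.20e-5 < Keq = 1.45e-4, so the forward reaction proceeds.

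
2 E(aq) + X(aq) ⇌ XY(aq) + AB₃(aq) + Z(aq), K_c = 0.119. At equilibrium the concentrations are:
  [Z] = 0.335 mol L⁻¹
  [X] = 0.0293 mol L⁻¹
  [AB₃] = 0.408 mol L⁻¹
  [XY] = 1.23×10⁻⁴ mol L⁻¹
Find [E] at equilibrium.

[E] = 0.0694 mol L⁻¹

At equilibrium, K_c = [XY]·[AB₃]·[Z] / ([E]²·[X]) = 0.119.
(1.23×10⁻⁴)·(0.408)·(0.335) / (([E])²·(0.0293)) = 0.119
[E]² = 0.00482 ⇒ [E] = 0.0694 mol L⁻¹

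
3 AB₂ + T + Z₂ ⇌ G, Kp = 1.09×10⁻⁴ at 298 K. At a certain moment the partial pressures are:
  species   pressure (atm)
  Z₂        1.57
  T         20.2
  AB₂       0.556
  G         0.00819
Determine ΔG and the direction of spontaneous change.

ΔG = 6.50 kJ/mol; the forward reaction is non-spontaneous

Qp = P(G) / (P(AB₂)³·P(T)·P(Z₂)) = (0.00819) / ((0.556)³·(20.2)·(1.57)) = 0.00150
ΔG = RT ln(Qp/Kp) = (8.314 J mol⁻¹ K⁻¹)(298 K) × ln(0.00150/1.09×10⁻⁴)
   = (2.478 kJ/mol)(2.622) = 6.50 kJ/mol
ΔG > 0, so the forward reaction is non-spontaneous (proceeds in reverse).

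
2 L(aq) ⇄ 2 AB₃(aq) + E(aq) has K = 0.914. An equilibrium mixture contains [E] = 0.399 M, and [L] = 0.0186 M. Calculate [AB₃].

[AB₃] = 0.0282 M

At equilibrium, K = [AB₃]²·[E] / [L]² = 0.914.
([AB₃])²·(0.399) / (0.0186)² = 0.914
[AB₃]² = 7.92×10⁻⁴ ⇒ [AB₃] = 0.0282 M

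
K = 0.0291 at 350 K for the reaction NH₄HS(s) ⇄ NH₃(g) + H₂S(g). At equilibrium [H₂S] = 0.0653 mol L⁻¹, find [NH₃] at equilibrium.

(NH₄HS is a pure solid — omitted from K.)
At equilibrium, K = [NH₃]·[H₂S] = 0.0291.
([NH₃])·(0.0653) = 0.0291
[NH₃] = 0.446 mol L⁻¹

[NH₃] = 0.446 mol L⁻¹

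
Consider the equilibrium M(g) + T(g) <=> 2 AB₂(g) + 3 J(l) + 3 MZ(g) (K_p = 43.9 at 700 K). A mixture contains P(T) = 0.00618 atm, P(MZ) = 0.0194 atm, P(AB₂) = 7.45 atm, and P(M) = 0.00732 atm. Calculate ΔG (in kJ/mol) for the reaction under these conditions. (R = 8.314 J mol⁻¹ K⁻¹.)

(J is a pure liquid — omitted from Q_p.)
Q_p = P(AB₂)²·P(MZ)³ / (P(M)·P(T)) = (7.45)²·(0.0194)³ / ((0.00732)·(0.00618)) = 8.96
ΔG = RT ln(Q_p/K_p) = (8.314 J mol⁻¹ K⁻¹)(700 K) × ln(8.96/43.9)
   = (5.820 kJ/mol)(-1.589) = -9.25 kJ/mol
ΔG < 0, so the forward reaction is spontaneous (proceeds forward).

ΔG = -9.25 kJ/mol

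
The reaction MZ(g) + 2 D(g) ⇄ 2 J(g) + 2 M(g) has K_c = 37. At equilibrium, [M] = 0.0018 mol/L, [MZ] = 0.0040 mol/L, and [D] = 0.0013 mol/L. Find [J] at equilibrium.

[J] = 0.28 mol/L

At equilibrium, K_c = [J]²·[M]² / ([MZ]·[D]²) = 37.
([J])²·(0.0018)² / ((0.0040)·(0.0013)²) = 37
[J]² = 0.0772 ⇒ [J] = 0.28 mol/L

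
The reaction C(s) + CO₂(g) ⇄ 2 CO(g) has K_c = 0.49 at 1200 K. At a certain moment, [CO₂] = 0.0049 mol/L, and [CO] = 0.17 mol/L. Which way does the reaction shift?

(C is a pure solid — omitted from Q_c.)
Q_c = [CO]² / [CO₂] = (0.17)² / (0.0049) = 5.9
Q_c = 5.9 > K_c = 0.49, so the reverse reaction proceeds.

toward reactants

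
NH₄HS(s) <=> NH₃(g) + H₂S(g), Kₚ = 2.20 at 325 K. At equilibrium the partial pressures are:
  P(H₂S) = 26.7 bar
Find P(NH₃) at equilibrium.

(NH₄HS is a pure solid — omitted from Kₚ.)
At equilibrium, Kₚ = P(NH₃)·P(H₂S) = 2.20.
(P(NH₃))·(26.7) = 2.20
P(NH₃) = 0.0824 bar

P(NH₃) = 0.0824 bar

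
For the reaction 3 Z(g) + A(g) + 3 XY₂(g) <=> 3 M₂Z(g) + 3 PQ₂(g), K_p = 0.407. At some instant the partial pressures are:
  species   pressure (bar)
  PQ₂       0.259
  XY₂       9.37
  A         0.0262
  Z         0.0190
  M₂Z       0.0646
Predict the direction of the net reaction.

Q_p = P(M₂Z)³·P(PQ₂)³ / (P(Z)³·P(A)·P(XY₂)³) = (0.0646)³·(0.259)³ / ((0.0190)³·(0.0262)·(9.37)³) = 0.0317
Q_p = 0.0317 < K_p = 0.407, so the forward reaction proceeds.

in the forward direction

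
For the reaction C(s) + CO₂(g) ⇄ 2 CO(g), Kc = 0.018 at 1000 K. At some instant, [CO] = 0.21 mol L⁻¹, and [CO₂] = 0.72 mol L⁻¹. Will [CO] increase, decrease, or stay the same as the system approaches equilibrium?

decrease

(C is a pure solid — omitted from Qc.)
Qc = [CO]² / [CO₂] = (0.21)² / (0.72) = 0.061
Qc = 0.061 > Kc = 0.018: net reverse reaction.
CO is a product, so it decreases.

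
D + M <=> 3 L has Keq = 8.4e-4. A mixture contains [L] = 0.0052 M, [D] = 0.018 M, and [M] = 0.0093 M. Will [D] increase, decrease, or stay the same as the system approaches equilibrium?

Q = [L]³ / ([D]·[M]) = (0.0052)³ / ((0.018)·(0.0093)) = 8.4e-4
Q = 8.4e-4 = Keq; the system is at equilibrium.

stay the same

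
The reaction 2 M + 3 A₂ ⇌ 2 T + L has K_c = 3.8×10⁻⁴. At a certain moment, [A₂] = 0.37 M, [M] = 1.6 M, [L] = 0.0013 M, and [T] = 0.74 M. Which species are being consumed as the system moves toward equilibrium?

Q_c = [T]²·[L] / ([M]²·[A₂]³) = (0.74)²·(0.0013) / ((1.6)²·(0.37)³) = 0.0055
Q_c = 0.0055 > K_c = 3.8×10⁻⁴: net reverse reaction.

T, L (products)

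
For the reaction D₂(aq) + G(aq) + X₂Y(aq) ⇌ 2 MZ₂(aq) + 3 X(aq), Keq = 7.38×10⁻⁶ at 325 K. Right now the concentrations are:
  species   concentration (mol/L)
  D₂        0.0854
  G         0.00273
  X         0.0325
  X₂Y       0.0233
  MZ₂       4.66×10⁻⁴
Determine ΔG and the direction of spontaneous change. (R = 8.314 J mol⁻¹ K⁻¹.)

ΔG = -4.55 kJ/mol; the forward reaction is spontaneous

Q = [MZ₂]²·[X]³ / ([D₂]·[G]·[X₂Y]) = (4.66×10⁻⁴)²·(0.0325)³ / ((0.0854)·(0.00273)·(0.0233)) = 1.37×10⁻⁶
ΔG = RT ln(Q/Keq) = (8.314 J mol⁻¹ K⁻¹)(325 K) × ln(1.37×10⁻⁶/7.38×10⁻⁶)
   = (2.702 kJ/mol)(-1.684) = -4.55 kJ/mol
ΔG < 0, so the forward reaction is spontaneous (proceeds forward).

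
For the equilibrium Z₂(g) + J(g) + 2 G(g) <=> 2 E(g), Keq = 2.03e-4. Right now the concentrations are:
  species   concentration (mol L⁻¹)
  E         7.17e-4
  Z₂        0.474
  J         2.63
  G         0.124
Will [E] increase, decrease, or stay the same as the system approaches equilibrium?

Q = [E]² / ([Z₂]·[J]·[G]²) = (7.17e-4)² / ((0.474)·(2.63)·(0.124)²) = 2.68e-5
Q = 2.68e-5 < Keq = 2.03e-4: net forward reaction.
E is a product, so it increases.

increase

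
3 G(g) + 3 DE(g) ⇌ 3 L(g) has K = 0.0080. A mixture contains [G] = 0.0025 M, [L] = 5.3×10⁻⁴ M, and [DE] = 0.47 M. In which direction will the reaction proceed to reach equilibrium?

Q = [L]³ / ([G]³·[DE]³) = (5.3×10⁻⁴)³ / ((0.0025)³·(0.47)³) = 0.092
Q = 0.092 > K = 0.0080, so the reverse reaction proceeds.

toward reactants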